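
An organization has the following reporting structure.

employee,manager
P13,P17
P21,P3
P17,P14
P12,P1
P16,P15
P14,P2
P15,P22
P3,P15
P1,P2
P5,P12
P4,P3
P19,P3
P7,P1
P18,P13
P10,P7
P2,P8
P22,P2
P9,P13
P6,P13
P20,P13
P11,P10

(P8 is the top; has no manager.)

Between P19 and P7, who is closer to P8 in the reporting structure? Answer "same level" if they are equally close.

P7

P19 is 5 levels below P8; P7 is 3. P7 is higher.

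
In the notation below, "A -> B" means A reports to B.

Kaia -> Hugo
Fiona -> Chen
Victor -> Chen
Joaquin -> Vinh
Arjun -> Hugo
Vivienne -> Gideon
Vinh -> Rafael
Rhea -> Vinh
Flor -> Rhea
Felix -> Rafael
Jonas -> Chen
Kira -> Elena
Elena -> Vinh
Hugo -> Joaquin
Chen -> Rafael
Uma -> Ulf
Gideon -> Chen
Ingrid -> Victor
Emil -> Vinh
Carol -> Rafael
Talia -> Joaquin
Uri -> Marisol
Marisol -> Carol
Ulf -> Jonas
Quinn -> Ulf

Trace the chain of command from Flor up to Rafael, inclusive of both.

Flor reports to Rhea. Rhea reports to Vinh. Vinh reports to Rafael. Rafael is at the top.

Flor -> Rhea -> Vinh -> Rafael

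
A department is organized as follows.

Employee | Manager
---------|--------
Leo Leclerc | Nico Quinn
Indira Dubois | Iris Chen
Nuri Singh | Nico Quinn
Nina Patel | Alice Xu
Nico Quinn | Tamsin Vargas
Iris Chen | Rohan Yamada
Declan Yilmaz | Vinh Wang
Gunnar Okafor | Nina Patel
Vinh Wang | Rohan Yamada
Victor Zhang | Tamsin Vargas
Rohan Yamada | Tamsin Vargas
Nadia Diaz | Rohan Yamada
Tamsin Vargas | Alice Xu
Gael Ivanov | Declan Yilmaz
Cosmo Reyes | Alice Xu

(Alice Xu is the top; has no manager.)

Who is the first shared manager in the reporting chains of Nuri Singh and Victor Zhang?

Nuri Singh's chain of managers is Nico Quinn, Tamsin Vargas, Alice Xu. Victor Zhang's chain of managers is Tamsin Vargas, Alice Xu. The first manager that appears in both chains is Tamsin Vargas.

Tamsin Vargas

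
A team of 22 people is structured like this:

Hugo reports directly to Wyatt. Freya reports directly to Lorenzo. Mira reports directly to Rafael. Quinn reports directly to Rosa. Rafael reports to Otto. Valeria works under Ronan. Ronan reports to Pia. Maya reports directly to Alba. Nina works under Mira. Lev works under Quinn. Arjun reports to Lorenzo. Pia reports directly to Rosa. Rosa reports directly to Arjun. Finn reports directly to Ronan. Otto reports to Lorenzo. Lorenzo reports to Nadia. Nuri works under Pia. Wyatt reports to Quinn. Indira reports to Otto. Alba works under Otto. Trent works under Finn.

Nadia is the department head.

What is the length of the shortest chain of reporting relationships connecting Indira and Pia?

Indira is 2 levels below Lorenzo, and Pia is 3 levels below Lorenzo (their lowest common manager). The shortest path runs up from Indira to Lorenzo and back down to Pia: 2 + 3 = 5 links.

5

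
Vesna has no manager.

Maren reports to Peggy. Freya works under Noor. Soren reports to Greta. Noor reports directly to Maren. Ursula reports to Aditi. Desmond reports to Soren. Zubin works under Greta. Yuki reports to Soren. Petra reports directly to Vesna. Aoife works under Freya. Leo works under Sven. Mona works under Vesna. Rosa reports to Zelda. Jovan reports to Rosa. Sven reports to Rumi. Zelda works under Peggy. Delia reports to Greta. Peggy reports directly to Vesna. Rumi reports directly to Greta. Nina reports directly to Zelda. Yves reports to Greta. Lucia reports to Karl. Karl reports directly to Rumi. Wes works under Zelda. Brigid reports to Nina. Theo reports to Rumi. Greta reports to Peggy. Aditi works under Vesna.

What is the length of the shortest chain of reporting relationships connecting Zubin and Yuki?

Zubin is 1 level below Greta, and Yuki is 2 levels below Greta (their lowest common manager). The shortest path runs up from Zubin to Greta and back down to Yuki: 1 + 2 = 3 links.

3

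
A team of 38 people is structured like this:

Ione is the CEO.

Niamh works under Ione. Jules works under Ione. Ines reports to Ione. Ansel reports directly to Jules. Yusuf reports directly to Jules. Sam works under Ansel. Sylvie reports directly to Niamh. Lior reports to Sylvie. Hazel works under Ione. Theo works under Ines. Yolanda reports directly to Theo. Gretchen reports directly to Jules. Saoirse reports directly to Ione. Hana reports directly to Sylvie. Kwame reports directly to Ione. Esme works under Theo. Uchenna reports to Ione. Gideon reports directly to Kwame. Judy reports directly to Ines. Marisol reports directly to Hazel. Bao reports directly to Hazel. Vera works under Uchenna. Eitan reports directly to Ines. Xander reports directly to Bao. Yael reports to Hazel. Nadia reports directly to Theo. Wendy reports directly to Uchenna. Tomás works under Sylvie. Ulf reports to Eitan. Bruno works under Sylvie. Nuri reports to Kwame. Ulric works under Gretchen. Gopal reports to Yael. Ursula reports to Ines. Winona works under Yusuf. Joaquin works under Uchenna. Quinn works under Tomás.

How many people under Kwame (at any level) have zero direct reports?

The people in Kwame's organization with no one reporting to them are Nuri, Gideon. That is 2.

2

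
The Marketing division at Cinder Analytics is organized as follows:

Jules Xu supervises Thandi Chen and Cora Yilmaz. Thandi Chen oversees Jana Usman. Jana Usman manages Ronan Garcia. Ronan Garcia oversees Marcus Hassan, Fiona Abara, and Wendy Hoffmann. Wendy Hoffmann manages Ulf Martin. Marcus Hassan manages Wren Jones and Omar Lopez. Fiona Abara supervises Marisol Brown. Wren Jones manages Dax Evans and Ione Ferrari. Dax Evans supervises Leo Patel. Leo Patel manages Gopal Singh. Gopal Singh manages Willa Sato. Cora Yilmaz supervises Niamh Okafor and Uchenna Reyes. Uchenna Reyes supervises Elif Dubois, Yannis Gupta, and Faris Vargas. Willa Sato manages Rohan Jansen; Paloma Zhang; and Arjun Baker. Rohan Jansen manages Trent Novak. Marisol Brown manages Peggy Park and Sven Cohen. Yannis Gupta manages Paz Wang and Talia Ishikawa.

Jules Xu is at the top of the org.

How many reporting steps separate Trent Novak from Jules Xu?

11

Chain from Trent Novak up to Jules Xu: Trent Novak → Rohan Jansen → Willa Sato → Gopal Singh → Leo Patel → Dax Evans → Wren Jones → Marcus Hassan → Ronan Garcia → Jana Usman → Thandi Chen → Jules Xu. That is 11 steps up, so Trent Novak is 11 levels below Jules Xu.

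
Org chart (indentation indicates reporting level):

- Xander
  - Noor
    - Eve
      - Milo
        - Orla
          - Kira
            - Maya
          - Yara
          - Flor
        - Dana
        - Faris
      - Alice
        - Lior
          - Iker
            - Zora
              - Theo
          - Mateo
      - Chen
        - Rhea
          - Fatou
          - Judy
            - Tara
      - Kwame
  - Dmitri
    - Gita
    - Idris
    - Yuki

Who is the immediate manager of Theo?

Zora

Theo reports directly to Zora.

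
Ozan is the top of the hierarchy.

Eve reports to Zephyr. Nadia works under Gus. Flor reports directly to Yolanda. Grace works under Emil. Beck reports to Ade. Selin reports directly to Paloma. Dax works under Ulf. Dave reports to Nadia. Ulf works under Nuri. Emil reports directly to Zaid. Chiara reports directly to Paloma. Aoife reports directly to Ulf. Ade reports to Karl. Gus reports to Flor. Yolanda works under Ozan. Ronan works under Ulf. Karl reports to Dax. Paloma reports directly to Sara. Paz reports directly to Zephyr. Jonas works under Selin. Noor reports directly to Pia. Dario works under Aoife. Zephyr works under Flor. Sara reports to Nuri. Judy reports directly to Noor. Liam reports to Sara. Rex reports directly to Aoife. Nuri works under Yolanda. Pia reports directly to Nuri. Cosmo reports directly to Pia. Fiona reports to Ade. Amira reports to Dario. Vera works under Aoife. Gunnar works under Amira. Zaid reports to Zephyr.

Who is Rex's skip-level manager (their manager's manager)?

Ulf

Rex reports to Aoife, and Aoife reports to Ulf. So Rex's skip-level manager is Ulf.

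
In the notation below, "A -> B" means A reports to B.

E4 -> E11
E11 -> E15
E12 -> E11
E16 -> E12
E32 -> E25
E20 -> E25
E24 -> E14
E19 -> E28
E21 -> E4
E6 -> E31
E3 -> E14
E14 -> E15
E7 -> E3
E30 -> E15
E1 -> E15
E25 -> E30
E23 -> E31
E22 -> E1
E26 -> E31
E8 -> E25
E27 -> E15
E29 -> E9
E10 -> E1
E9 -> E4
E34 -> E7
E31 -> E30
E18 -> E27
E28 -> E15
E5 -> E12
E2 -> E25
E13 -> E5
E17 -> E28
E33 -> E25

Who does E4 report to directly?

E11

E4 reports directly to E11.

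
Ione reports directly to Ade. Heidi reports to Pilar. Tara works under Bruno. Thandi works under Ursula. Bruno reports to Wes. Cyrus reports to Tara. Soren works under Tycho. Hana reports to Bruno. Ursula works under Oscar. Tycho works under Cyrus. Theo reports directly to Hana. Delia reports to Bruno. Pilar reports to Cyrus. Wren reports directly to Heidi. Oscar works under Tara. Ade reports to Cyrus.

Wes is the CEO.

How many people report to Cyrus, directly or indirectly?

7

Cyrus directly manages Ade, Pilar, Tycho. Under Ade: Ione (1). Under Pilar: Heidi, Wren (2). Under Tycho: Soren (1). So Cyrus's organization is 3 direct reports plus everyone under them: 2 + 3 + 2 = 7.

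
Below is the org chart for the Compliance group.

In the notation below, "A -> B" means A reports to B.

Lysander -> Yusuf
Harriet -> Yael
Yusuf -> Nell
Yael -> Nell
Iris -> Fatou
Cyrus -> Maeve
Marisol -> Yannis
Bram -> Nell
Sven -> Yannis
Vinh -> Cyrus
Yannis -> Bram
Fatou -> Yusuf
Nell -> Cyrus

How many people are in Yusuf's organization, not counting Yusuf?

3

Yusuf directly manages Fatou, Lysander. Under Fatou: Iris (1). Lysander has no reports. So Yusuf's organization is 2 direct reports plus everyone under them: 2 + 1 = 3.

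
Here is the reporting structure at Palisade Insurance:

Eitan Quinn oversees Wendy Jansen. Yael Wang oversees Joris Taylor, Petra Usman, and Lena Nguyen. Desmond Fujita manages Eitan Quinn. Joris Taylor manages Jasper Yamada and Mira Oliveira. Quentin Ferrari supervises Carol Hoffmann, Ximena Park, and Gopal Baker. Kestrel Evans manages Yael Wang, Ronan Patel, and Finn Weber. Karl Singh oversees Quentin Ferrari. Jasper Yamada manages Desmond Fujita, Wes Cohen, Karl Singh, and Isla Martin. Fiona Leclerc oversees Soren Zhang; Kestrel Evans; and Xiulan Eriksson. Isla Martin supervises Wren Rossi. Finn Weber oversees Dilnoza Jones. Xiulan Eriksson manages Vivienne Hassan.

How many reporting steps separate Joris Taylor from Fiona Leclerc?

3

Chain from Joris Taylor up to Fiona Leclerc: Joris Taylor → Yael Wang → Kestrel Evans → Fiona Leclerc. That is 3 steps up, so Joris Taylor is 3 levels below Fiona Leclerc.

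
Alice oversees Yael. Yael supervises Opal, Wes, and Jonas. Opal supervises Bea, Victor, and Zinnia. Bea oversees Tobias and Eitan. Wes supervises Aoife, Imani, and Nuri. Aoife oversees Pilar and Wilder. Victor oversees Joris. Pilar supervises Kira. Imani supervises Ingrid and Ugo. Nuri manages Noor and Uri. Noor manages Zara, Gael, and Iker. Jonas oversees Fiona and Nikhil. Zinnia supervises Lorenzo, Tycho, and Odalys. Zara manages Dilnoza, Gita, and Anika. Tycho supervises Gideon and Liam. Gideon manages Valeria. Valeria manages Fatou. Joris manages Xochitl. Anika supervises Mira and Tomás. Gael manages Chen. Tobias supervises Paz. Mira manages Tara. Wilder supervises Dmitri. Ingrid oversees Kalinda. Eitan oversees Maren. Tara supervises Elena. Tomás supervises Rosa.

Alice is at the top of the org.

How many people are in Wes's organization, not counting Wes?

Wes directly manages Aoife, Imani, Nuri. Under Aoife: Wilder, Dmitri, Pilar, Kira (4). Under Imani: Ugo, Ingrid, Kalinda (3). Under Nuri: Uri, Noor, Gael, Chen, Zara, Anika, Tomás, Rosa, Mira, Tara, Elena, Gita, Dilnoza, Iker (14). So Wes's organization is 3 direct reports plus everyone under them: 5 + 4 + 15 = 24.

24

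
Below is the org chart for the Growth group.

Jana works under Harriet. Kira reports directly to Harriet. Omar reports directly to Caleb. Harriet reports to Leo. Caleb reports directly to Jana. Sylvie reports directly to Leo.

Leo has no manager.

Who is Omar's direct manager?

Caleb

Omar reports directly to Caleb.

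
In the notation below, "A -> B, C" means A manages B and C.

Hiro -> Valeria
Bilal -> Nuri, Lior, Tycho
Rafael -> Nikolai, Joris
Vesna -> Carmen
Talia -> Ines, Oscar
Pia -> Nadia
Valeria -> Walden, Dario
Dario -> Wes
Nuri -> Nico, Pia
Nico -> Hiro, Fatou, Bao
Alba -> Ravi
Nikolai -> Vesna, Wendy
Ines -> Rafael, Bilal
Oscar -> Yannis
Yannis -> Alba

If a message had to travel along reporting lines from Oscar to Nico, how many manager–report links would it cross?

Oscar is 1 level below Talia, and Nico is 4 levels below Talia (their lowest common manager). The shortest path runs up from Oscar to Talia and back down to Nico: 1 + 4 = 5 links.

5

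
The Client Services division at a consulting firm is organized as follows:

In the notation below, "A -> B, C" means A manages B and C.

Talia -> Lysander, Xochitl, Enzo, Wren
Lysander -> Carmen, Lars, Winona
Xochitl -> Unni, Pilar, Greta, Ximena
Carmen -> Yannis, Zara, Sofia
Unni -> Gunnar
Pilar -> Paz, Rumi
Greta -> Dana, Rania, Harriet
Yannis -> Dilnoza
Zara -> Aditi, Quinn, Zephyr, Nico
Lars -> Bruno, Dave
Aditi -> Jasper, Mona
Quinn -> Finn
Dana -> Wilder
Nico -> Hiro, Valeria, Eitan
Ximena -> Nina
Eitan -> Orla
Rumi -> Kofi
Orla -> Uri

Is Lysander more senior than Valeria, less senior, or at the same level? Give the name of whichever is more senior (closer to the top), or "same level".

Lysander is 1 level below Talia; Valeria is 5. Lysander is higher.

Lysander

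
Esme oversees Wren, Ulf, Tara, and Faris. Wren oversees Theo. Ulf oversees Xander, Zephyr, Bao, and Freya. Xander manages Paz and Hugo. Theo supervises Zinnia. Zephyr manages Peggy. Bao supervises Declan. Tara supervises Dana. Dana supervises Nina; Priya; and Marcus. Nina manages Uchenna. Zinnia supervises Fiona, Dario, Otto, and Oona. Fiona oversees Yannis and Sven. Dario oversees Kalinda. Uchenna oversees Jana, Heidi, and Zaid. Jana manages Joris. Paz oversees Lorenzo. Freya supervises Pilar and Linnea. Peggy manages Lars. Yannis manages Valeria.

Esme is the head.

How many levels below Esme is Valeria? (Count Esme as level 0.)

6

Chain from Valeria up to Esme: Valeria → Yannis → Fiona → Zinnia → Theo → Wren → Esme. That is 6 steps up, so Valeria is 6 levels below Esme.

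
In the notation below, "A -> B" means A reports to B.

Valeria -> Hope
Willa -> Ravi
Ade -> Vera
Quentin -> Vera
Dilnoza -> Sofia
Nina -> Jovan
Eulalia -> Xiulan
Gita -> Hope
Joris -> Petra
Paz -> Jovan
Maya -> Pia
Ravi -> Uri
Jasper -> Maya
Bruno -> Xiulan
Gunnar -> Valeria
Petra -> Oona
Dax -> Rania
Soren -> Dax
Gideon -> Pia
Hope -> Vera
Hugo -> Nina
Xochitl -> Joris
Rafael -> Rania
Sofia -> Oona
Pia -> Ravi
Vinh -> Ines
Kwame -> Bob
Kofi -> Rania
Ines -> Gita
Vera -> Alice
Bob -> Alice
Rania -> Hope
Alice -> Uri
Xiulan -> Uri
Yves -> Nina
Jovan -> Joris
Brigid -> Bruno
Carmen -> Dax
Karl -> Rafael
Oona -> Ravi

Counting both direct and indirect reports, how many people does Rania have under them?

6

Rania directly manages Dax, Rafael, Kofi. Under Dax: Soren, Carmen (2). Under Rafael: Karl (1). Kofi has no reports. So Rania's organization is 3 direct reports plus everyone under them: 3 + 2 + 1 = 6.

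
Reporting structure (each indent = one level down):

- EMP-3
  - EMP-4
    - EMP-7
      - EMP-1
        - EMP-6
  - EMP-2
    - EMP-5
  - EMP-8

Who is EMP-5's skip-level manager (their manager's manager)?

EMP-5 reports to EMP-2, and EMP-2 reports to EMP-3. So EMP-5's skip-level manager is EMP-3.

EMP-3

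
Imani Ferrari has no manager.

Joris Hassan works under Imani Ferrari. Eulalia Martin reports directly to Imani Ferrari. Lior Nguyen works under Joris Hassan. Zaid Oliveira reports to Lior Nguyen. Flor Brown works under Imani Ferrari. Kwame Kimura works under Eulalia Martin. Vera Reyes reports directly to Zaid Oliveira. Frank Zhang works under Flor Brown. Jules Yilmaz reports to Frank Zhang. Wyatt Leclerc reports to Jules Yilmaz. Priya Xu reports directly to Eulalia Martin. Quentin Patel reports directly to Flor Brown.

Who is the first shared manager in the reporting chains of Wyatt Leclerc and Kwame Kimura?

Imani Ferrari

Wyatt Leclerc's chain of managers is Jules Yilmaz, Frank Zhang, Flor Brown, Imani Ferrari. Kwame Kimura's chain of managers is Eulalia Martin, Imani Ferrari. The first manager that appears in both chains is Imani Ferrari.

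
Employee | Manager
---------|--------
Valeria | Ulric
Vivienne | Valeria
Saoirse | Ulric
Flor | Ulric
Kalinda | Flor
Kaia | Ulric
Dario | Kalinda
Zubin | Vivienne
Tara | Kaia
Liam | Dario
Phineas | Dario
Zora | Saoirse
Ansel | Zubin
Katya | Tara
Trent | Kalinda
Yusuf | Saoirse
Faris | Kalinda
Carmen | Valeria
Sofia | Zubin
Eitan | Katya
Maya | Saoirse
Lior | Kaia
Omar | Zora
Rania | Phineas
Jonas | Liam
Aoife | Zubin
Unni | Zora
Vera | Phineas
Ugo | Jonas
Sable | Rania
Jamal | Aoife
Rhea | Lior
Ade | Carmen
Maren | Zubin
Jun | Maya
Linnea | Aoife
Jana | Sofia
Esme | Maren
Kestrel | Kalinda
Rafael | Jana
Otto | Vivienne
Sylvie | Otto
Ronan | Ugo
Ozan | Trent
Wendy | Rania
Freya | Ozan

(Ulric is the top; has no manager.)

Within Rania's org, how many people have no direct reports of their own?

The people in Rania's organization with no one reporting to them are Wendy, Sable. That is 2.

2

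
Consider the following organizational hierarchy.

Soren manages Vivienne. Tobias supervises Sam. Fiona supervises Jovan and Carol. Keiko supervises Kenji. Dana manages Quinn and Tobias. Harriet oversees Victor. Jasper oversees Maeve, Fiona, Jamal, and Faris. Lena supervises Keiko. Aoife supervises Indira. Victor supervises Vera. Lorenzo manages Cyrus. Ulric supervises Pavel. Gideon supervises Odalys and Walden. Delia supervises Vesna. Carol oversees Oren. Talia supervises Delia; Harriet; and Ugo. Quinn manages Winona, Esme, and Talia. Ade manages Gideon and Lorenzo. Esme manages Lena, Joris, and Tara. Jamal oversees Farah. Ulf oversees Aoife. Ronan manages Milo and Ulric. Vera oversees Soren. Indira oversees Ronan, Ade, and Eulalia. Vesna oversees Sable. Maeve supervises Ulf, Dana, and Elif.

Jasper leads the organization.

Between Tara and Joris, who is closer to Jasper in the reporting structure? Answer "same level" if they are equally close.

same level

Both Tara and Joris are 5 levels below Jasper.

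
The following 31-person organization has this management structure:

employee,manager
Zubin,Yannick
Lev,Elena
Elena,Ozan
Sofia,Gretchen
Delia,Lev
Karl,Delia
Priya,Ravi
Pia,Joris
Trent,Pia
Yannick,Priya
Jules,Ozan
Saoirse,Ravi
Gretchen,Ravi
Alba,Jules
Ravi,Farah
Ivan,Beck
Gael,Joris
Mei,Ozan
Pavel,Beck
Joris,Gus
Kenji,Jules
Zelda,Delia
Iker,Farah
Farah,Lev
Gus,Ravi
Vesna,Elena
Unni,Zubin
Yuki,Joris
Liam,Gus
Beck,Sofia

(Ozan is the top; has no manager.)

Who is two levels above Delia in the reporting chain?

Elena

Delia reports to Lev, and Lev reports to Elena. So Delia's skip-level manager is Elena.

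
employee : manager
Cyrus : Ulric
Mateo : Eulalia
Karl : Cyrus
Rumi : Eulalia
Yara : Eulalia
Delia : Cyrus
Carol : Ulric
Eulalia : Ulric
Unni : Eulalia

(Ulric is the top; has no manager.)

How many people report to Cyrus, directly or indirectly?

2

Cyrus directly manages Delia, Karl. Delia has no reports. Karl has no reports. So Cyrus's organization is 2 direct reports plus everyone under them: 1 + 1 = 2.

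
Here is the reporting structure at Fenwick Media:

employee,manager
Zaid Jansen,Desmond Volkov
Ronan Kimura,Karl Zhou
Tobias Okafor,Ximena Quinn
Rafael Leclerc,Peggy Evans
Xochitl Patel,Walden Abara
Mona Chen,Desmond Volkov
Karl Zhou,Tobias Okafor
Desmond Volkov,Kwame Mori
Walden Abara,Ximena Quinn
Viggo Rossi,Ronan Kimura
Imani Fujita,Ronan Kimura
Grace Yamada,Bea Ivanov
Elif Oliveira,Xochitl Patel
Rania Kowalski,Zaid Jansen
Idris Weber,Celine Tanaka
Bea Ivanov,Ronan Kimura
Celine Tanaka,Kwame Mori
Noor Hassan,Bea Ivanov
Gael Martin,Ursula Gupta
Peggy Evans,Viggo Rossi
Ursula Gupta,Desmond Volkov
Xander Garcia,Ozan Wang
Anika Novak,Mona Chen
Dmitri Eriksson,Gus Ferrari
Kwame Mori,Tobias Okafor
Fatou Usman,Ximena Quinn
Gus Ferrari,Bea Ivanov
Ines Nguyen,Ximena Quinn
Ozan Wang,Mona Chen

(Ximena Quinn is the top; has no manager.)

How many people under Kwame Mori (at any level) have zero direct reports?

The people in Kwame Mori's organization with no one reporting to them are Idris Weber, Rania Kowalski, Gael Martin, Anika Novak, Xander Garcia. That is 5.

5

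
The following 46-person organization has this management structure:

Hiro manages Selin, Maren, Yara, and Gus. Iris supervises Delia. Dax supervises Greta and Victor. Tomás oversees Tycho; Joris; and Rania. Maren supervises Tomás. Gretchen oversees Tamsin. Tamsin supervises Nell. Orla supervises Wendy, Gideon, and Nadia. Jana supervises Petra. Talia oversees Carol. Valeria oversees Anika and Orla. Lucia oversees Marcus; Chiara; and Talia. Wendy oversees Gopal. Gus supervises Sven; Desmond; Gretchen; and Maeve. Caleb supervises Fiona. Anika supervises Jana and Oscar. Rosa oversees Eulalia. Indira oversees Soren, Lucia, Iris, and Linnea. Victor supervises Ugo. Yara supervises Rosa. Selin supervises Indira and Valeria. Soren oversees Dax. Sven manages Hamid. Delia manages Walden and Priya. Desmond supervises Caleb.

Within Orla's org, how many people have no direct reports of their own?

The people in Orla's organization with no one reporting to them are Nadia, Gideon, Gopal. That is 3.

3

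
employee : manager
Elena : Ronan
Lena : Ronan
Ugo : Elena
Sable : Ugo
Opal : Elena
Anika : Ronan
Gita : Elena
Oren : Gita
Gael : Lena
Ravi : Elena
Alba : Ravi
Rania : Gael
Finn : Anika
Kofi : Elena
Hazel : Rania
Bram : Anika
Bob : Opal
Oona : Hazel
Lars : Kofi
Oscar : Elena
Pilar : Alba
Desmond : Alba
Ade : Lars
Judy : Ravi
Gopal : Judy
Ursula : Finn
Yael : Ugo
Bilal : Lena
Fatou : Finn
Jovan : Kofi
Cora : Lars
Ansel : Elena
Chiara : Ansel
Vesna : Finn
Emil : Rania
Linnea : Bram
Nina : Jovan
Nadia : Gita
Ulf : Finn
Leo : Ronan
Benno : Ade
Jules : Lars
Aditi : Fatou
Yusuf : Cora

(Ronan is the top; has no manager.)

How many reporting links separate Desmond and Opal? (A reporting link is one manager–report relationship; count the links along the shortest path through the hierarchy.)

4

Desmond is 3 levels below Elena, and Opal is 1 level below Elena (their lowest common manager). The shortest path runs up from Desmond to Elena and back down to Opal: 3 + 1 = 4 links.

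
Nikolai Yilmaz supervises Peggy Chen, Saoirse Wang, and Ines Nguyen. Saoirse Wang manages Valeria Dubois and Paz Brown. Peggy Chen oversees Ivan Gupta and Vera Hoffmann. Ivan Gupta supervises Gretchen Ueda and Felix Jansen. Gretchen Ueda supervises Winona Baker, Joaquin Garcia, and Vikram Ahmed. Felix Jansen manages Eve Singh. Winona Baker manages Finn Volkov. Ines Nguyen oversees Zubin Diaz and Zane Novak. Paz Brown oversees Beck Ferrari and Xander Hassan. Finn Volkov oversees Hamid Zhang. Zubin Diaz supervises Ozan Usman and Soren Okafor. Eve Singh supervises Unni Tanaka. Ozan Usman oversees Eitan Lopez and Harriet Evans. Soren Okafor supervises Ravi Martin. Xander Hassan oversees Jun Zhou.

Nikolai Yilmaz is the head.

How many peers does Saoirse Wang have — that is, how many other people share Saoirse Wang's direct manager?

2

Saoirse Wang reports to Nikolai Yilmaz. Nikolai Yilmaz's other direct reports are Peggy Chen, Ines Nguyen — 2 peers.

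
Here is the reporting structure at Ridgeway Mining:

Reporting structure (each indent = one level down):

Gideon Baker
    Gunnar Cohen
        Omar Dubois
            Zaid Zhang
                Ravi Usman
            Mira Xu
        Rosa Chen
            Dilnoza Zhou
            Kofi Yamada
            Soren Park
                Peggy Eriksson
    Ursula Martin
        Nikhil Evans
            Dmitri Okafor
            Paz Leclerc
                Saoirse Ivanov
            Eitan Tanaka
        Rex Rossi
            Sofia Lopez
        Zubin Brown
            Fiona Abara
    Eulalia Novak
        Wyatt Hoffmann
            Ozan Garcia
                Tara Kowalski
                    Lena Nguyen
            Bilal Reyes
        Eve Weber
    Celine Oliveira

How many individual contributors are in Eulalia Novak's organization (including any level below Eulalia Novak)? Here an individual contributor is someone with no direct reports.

The people in Eulalia Novak's organization with no one reporting to them are Eve Weber, Bilal Reyes, Lena Nguyen. That is 3.

3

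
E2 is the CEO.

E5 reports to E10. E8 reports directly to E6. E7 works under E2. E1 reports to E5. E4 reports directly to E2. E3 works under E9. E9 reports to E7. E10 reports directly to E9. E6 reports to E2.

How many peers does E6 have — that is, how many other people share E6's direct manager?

2

E6 reports to E2. E2's other direct reports are E7, E4 — 2 peers.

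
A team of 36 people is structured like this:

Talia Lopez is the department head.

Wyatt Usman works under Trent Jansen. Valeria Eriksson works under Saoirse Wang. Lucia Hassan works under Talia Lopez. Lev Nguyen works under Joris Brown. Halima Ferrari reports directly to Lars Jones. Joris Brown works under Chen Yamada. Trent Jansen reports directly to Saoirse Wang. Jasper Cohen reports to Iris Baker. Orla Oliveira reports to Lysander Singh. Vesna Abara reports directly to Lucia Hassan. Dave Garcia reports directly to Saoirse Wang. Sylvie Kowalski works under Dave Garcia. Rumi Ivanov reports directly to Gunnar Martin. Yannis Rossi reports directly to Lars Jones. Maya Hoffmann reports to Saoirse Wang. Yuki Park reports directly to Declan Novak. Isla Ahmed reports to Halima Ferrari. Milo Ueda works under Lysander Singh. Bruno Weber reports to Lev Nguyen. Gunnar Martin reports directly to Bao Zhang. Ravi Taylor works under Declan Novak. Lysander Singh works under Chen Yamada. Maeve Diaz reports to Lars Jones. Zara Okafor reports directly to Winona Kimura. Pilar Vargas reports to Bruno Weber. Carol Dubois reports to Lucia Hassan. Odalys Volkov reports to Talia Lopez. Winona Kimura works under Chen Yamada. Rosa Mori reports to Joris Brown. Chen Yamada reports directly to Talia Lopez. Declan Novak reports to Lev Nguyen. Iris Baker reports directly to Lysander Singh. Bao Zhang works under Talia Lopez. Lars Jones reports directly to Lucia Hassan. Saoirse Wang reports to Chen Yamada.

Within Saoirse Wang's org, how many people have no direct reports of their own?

4

The people in Saoirse Wang's organization with no one reporting to them are Sylvie Kowalski, Valeria Eriksson, Maya Hoffmann, Wyatt Usman. That is 4.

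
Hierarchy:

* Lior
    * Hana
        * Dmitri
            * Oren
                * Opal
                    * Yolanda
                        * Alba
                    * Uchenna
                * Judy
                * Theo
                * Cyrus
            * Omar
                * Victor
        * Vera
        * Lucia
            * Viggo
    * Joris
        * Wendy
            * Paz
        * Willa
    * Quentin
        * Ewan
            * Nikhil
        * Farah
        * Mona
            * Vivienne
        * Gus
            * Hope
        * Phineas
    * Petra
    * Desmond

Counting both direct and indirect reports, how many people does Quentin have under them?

8

Quentin directly manages Ewan, Farah, Mona, Gus, Phineas. Under Ewan: Nikhil (1). Farah has no reports. Under Mona: Vivienne (1). Under Gus: Hope (1). Phineas has no reports. So Quentin's organization is 5 direct reports plus everyone under them: 2 + 1 + 2 + 2 + 1 = 8.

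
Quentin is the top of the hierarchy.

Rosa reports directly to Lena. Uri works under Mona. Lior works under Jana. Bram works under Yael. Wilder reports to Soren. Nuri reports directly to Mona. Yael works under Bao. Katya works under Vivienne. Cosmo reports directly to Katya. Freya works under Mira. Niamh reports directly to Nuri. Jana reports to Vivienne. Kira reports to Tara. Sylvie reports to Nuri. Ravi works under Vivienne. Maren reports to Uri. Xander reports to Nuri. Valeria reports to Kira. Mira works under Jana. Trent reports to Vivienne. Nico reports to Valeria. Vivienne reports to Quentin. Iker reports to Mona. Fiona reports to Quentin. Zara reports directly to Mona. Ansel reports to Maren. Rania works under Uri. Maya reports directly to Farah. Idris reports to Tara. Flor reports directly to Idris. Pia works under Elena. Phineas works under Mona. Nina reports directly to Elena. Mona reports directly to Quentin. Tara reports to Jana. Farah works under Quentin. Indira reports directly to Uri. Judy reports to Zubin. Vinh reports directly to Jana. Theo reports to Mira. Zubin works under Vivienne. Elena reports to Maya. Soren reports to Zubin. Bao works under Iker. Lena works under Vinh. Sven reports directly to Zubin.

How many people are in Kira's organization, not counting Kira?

2

Kira directly manages Valeria. Under Valeria: Nico (1). That's 2 in total.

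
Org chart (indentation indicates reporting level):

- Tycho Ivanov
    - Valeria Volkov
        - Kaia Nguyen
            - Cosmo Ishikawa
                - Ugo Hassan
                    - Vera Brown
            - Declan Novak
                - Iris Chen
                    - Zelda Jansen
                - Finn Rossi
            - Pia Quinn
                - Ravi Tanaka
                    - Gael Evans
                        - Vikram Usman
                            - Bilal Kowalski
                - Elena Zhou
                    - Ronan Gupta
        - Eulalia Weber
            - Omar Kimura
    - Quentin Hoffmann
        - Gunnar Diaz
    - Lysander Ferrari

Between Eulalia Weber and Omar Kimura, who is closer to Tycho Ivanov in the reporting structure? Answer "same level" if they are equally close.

Eulalia Weber is 2 levels below Tycho Ivanov; Omar Kimura is 3. Eulalia Weber is higher.

Eulalia Weber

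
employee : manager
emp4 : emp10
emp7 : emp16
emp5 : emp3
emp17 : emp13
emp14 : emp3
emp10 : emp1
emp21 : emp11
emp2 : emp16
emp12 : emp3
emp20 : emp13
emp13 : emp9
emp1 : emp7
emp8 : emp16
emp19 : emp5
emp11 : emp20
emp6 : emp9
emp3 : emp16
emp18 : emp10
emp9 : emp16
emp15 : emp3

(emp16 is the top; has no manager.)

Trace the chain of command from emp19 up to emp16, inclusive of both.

emp19 -> emp5 -> emp3 -> emp16

emp19 reports to emp5. emp5 reports to emp3. emp3 reports to emp16. emp16 is at the top.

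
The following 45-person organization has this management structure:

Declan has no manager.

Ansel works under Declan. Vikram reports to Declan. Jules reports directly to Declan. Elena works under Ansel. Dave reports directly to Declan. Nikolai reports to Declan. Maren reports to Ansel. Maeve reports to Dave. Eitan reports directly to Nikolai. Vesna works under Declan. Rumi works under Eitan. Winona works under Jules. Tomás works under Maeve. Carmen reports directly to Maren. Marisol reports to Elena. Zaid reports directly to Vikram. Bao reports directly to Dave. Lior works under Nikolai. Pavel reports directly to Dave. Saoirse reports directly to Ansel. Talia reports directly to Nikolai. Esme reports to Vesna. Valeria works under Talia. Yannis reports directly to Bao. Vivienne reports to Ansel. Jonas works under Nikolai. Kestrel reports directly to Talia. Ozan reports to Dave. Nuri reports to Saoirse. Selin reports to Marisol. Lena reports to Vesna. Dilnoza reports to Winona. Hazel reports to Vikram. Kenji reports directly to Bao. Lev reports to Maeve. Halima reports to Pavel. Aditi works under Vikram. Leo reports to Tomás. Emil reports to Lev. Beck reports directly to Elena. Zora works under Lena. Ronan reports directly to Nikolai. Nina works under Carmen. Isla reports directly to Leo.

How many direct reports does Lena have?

Lena directly manages Zora. That is 1 direct report.

1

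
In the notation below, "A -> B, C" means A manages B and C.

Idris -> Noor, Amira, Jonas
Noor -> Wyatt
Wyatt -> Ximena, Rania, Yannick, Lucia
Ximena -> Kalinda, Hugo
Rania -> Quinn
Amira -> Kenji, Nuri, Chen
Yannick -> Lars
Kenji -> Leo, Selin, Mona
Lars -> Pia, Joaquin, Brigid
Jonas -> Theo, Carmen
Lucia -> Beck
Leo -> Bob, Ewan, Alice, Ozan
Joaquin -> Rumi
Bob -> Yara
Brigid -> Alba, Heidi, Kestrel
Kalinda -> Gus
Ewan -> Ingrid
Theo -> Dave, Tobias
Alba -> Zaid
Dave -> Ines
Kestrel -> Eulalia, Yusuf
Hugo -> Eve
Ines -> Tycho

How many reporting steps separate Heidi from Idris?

Chain from Heidi up to Idris: Heidi → Brigid → Lars → Yannick → Wyatt → Noor → Idris. That is 6 steps up, so Heidi is 6 levels below Idris.

6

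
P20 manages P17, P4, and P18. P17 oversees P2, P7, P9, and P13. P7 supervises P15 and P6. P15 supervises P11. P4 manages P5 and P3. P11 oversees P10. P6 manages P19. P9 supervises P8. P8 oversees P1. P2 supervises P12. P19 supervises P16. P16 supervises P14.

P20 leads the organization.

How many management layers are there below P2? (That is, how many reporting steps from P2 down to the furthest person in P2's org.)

The longest chain under P2 runs P2 → P12, which is 1 level below P2.

1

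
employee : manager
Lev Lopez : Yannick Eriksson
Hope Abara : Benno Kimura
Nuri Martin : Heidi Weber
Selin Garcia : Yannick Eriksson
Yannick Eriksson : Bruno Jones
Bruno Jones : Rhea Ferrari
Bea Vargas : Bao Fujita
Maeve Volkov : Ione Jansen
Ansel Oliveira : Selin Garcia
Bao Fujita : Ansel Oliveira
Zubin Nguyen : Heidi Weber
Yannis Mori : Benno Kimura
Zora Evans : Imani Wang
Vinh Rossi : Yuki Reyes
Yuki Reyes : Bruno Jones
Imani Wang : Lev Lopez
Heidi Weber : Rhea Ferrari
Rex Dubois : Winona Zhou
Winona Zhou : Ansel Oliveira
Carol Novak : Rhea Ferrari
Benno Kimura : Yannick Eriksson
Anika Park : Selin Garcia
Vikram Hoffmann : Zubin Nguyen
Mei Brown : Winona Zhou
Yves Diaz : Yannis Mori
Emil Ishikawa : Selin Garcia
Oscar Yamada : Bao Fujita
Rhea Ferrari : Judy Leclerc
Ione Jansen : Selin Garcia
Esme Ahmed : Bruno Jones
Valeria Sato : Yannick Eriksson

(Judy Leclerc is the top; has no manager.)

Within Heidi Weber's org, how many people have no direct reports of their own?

2

The people in Heidi Weber's organization with no one reporting to them are Vikram Hoffmann, Nuri Martin. That is 2.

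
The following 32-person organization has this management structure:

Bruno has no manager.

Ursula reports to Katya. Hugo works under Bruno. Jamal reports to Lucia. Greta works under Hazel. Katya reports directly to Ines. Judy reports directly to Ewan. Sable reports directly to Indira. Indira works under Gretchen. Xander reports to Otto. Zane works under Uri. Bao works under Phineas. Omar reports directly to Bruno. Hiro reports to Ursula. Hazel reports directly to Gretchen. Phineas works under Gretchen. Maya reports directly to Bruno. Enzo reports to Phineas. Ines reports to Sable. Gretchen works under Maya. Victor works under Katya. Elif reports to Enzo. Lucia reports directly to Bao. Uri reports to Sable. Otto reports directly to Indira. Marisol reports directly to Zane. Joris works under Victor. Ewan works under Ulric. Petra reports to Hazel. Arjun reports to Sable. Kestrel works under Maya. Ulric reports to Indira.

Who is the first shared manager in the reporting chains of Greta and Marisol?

Gretchen

Greta's chain of managers is Hazel, Gretchen, Maya, Bruno. Marisol's chain of managers is Zane, Uri, Sable, Indira, Gretchen, Maya, Bruno. The first manager that appears in both chains is Gretchen.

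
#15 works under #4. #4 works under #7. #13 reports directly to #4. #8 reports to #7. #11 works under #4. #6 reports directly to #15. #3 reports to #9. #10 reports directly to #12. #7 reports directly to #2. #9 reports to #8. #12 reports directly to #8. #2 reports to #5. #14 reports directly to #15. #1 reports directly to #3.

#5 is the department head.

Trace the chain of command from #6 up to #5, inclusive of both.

#6 reports to #15. #15 reports to #4. #4 reports to #7. #7 reports to #2. #2 reports to #5. #5 is at the top.

#6 -> #15 -> #4 -> #7 -> #2 -> #5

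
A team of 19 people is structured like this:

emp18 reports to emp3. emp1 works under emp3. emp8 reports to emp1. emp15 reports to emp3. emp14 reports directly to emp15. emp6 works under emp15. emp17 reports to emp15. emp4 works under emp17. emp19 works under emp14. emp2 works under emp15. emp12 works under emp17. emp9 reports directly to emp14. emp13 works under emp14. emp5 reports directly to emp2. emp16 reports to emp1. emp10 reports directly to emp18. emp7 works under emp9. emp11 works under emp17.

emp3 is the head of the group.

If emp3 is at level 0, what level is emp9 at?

3

Chain from emp9 up to emp3: emp9 → emp14 → emp15 → emp3. That is 3 steps up, so emp9 is 3 levels below emp3.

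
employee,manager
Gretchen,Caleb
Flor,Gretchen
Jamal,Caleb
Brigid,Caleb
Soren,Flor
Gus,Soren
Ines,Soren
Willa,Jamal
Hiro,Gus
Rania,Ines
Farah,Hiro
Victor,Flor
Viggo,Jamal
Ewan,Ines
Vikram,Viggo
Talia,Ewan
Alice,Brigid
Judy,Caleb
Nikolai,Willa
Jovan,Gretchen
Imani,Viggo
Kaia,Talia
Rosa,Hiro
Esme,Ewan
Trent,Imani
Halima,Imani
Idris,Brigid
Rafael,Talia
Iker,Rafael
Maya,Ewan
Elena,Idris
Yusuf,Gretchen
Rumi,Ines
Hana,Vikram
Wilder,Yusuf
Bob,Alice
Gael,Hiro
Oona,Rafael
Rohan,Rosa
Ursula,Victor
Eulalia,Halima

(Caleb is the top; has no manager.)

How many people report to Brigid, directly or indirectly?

Brigid directly manages Alice, Idris. Under Alice: Bob (1). Under Idris: Elena (1). So Brigid's organization is 2 direct reports plus everyone under them: 2 + 2 = 4.

4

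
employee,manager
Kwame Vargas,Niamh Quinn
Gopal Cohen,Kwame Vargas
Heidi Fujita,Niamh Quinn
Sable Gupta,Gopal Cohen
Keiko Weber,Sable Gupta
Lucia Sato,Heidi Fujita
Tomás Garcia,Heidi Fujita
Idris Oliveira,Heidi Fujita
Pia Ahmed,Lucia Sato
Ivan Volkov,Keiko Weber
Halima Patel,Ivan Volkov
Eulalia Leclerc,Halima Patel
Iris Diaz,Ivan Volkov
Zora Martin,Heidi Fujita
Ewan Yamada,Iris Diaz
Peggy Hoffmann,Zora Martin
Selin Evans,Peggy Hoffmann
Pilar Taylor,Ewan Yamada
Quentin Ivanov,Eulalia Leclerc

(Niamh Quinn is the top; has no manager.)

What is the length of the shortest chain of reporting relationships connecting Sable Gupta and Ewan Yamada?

4

Ewan Yamada is in Sable Gupta's organization: the chain from Ewan Yamada up to Sable Gupta is Ewan Yamada → Iris Diaz → Ivan Volkov → Keiko Weber → Sable Gupta, which is 4 links.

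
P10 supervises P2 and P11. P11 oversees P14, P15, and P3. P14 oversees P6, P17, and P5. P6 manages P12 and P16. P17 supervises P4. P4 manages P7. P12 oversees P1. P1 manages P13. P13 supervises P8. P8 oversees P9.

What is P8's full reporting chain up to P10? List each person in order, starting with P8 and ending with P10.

P8 reports to P13. P13 reports to P1. P1 reports to P12. P12 reports to P6. P6 reports to P14. P14 reports to P11. P11 reports to P10. P10 is at the top.

P8 -> P13 -> P1 -> P12 -> P6 -> P14 -> P11 -> P10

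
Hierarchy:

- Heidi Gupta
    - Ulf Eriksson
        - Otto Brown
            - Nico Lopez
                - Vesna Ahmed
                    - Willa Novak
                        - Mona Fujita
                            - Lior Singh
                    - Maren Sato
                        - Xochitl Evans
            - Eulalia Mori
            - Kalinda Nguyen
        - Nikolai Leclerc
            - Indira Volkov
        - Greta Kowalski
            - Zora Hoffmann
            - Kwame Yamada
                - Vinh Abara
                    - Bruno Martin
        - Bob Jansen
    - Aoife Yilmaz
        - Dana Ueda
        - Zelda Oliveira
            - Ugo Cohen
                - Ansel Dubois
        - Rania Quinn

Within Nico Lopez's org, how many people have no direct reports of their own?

The people in Nico Lopez's organization with no one reporting to them are Xochitl Evans, Lior Singh. That is 2.

2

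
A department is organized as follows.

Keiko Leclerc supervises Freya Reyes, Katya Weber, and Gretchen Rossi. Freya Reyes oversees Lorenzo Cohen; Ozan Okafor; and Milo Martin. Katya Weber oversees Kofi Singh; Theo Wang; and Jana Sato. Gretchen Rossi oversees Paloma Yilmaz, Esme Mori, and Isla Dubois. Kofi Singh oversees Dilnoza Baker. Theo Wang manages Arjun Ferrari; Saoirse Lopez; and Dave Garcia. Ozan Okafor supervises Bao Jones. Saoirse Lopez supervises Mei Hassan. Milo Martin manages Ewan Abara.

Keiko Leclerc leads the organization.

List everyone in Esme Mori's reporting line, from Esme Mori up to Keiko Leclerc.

Esme Mori reports to Gretchen Rossi. Gretchen Rossi reports to Keiko Leclerc. Keiko Leclerc is at the top.

Esme Mori -> Gretchen Rossi -> Keiko Leclerc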